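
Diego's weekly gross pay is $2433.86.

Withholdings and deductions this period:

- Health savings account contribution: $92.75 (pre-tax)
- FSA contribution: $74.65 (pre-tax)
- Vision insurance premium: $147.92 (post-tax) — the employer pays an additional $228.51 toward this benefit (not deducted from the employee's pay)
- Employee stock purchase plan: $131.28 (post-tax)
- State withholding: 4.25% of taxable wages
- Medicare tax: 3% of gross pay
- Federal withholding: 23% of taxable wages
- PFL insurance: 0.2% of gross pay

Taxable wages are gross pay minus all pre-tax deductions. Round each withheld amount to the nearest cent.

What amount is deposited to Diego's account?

$1291.76

Health savings account contribution: $92.75
FSA contribution: $74.65
Pre-tax total = $92.75 + $74.65 = $167.40
Taxable wages = $2433.86 − $167.40 = $2266.46
Federal withholding: $2266.46 × 0.23 = $521.29
State withholding: $2266.46 × 0.0425 = $96.32
PFL insurance: $2433.86 × 0.002 = $4.87
Medicare tax: $2433.86 × 0.03 = $73.02
Vision insurance premium: $147.92
Employee stock purchase plan: $131.28
(Employer's $228.51 toward vision insurance premium is not withheld from the employee.)
Total deductions = $92.75 + $74.65 + $521.29 + $96.32 + $4.87 + $73.02 + $147.92 + $131.28 = $1142.10
Net pay = $2433.86 − $1142.10 = $1291.76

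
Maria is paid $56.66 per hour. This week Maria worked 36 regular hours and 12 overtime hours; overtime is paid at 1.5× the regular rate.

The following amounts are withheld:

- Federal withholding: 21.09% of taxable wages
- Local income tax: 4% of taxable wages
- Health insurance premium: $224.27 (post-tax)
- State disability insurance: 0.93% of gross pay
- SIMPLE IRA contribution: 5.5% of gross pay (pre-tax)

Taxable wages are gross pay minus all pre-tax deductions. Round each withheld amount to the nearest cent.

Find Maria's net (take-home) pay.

Regular pay: 36 × $56.66 = $2,039.76
Overtime pay: 12 × $56.66 × 1.5 = $1,019.88
Gross pay = $2,039.76 + $1,019.88 = $3,059.64
SIMPLE IRA contribution: $3,059.64 × 0.055 = $168.28
Taxable wages = $3,059.64 − $168.28 = $2,891.36
Local income tax: $2,891.36 × 0.04 = $115.65
Federal withholding: $2,891.36 × 0.2109 = $609.79
State disability insurance: $3,059.64 × 0.0093 = $28.45
Health insurance premium: $224.27
Total deductions = $168.28 + $115.65 + $609.79 + $28.45 + $224.27 = $1,146.44
Net pay = $3,059.64 − $1,146.44 = $1,913.20

$1,913.20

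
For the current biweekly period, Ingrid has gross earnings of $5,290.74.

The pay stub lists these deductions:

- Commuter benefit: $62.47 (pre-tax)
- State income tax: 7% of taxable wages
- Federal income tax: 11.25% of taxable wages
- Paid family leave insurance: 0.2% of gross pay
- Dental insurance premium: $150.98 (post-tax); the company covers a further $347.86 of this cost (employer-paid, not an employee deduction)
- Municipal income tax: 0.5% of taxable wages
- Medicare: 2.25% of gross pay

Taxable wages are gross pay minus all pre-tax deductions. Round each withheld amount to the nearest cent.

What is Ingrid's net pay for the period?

Commuter benefit: $62.47
Taxable wages = $5,290.74 − $62.47 = $5,228.27
Federal income tax: $5,228.27 × 0.1125 = $588.18
State income tax: $5,228.27 × 0.07 = $365.98
Municipal income tax: $5,228.27 × 0.005 = $26.14
Medicare: $5,290.74 × 0.0225 = $119.04
Paid family leave insurance: $5,290.74 × 0.002 = $10.58
Dental insurance premium: $150.98
(Employer's $347.86 toward dental insurance premium is not withheld from the employee.)
Total deductions = $62.47 + $588.18 + $365.98 + $26.14 + $119.04 + $10.58 + $150.98 = $1,323.37
Net pay = $5,290.74 − $1,323.37 = $3,967.37

$3,967.37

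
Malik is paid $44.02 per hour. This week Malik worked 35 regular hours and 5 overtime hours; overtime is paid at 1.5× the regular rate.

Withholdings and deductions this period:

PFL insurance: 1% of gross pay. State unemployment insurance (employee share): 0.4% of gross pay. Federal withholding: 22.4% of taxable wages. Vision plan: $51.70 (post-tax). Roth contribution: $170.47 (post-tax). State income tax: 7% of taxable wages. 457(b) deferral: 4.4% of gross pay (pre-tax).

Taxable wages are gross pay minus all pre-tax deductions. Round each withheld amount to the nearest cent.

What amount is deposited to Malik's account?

$1,014.34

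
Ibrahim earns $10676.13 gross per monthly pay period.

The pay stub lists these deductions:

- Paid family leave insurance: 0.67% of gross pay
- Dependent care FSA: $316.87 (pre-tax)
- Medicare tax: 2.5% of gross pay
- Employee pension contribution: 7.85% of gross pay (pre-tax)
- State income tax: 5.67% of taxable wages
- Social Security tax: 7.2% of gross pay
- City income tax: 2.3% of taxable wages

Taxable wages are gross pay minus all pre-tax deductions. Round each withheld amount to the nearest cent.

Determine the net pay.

Employee pension contribution: $10676.13 × 0.0785 = $838.08
Dependent care FSA: $316.87
Pre-tax total = $838.08 + $316.87 = $1154.95
Taxable wages = $10676.13 − $1154.95 = $9521.18
State income tax: $9521.18 × 0.0567 = $539.85
City income tax: $9521.18 × 0.023 = $218.99
Medicare tax: $10676.13 × 0.025 = $266.90
Social Security tax: $10676.13 × 0.072 = $768.68
Paid family leave insurance: $10676.13 × 0.0067 = $71.53
Total deductions = $838.08 + $316.87 + $539.85 + $218.99 + $266.90 + $768.68 + $71.53 = $3020.90
Net pay = $10676.13 − $3020.90 = $7655.23

$7655.23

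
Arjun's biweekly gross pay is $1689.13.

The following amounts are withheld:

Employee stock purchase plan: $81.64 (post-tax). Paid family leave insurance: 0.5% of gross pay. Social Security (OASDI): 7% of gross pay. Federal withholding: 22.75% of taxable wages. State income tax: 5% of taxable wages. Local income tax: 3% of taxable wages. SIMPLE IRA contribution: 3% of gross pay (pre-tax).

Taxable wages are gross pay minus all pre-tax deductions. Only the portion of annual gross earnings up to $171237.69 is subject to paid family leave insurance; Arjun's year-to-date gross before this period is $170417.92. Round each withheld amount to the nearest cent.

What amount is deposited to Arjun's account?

$930.66

SIMPLE IRA contribution: $1689.13 × 0.03 = $50.67
Taxable wages = $1689.13 − $50.67 = $1638.46
Local income tax: $1638.46 × 0.03 = $49.15
State income tax: $1638.46 × 0.05 = $81.92
Federal withholding: $1638.46 × 0.2275 = $372.75
Social Security (OASDI): $1689.13 × 0.07 = $118.24
Paid family leave insurance: only $171237.69 − $170417.92 = $819.77 of this check is subject → $819.77 × 0.005 = $4.10
Employee stock purchase plan: $81.64
Total deductions = $50.67 + $49.15 + $81.92 + $372.75 + $118.24 + $4.10 + $81.64 = $758.47
Net pay = $1689.13 − $758.47 = $930.66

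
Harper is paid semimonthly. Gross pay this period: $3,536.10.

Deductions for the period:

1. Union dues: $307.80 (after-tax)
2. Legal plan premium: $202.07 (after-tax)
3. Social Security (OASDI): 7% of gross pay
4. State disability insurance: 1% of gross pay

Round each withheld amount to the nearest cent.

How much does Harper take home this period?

State disability insurance: $3,536.10 × 0.01 = $35.36
Social Security (OASDI): $3,536.10 × 0.07 = $247.53
Union dues: $307.80
Legal plan premium: $202.07
Total deductions = $35.36 + $247.53 + $307.80 + $202.07 = $792.76
Net pay = $3,536.10 − $792.76 = $2,743.34

$2,743.34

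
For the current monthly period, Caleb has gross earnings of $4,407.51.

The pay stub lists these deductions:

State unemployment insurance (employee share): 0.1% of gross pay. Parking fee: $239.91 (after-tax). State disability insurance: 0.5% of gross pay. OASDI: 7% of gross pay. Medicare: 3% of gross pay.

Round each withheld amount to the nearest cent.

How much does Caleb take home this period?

Medicare: $4,407.51 × 0.03 = $132.23
OASDI: $4,407.51 × 0.07 = $308.53
State unemployment insurance (employee share): $4,407.51 × 0.001 = $4.41
State disability insurance: $4,407.51 × 0.005 = $22.04
Parking fee: $239.91
Total deductions = $132.23 + $308.53 + $4.41 + $22.04 + $239.91 = $707.12
Net pay = $4,407.51 − $707.12 = $3,700.39

$3,700.39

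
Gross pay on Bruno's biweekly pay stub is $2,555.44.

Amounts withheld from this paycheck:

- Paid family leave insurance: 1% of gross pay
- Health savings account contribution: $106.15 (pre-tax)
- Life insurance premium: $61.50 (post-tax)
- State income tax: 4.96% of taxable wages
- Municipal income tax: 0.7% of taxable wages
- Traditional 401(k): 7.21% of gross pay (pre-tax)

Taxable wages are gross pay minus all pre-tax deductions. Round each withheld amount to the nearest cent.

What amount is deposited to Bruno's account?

Traditional 401(k): $2,555.44 × 0.0721 = $184.25
Health savings account contribution: $106.15
Pre-tax total = $184.25 + $106.15 = $290.40
Taxable wages = $2,555.44 − $290.40 = $2,265.04
Municipal income tax: $2,265.04 × 0.007 = $15.86
State income tax: $2,265.04 × 0.0496 = $112.35
Paid family leave insurance: $2,555.44 × 0.01 = $25.55
Life insurance premium: $61.50
Total deductions = $184.25 + $106.15 + $15.86 + $112.35 + $25.55 + $61.50 = $505.66
Net pay = $2,555.44 − $505.66 = $2,049.78

$2,049.78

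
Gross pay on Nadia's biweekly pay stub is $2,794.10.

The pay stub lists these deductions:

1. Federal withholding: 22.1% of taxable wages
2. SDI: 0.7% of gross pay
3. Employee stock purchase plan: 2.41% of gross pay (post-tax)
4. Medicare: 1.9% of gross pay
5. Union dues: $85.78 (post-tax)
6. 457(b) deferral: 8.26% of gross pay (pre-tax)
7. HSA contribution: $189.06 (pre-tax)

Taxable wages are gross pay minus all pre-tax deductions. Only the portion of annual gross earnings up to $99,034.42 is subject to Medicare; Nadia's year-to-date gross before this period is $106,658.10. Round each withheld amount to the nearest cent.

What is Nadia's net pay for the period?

$1,676.86

HSA contribution: $189.06
457(b) deferral: $2,794.10 × 0.0826 = $230.79
Pre-tax total = $189.06 + $230.79 = $419.85
Taxable wages = $2,794.10 − $419.85 = $2,374.25
Federal withholding: $2,374.25 × 0.221 = $524.71
SDI: $2,794.10 × 0.007 = $19.56
Medicare: annual cap $99,034.42 already reached (YTD $106,658.10), so $0.00
Employee stock purchase plan: $2,794.10 × 0.0241 = $67.34
Union dues: $85.78
Total deductions = $189.06 + $230.79 + $524.71 + $19.56 + $0.00 + $67.34 + $85.78 = $1,117.24
Net pay = $2,794.10 − $1,117.24 = $1,676.86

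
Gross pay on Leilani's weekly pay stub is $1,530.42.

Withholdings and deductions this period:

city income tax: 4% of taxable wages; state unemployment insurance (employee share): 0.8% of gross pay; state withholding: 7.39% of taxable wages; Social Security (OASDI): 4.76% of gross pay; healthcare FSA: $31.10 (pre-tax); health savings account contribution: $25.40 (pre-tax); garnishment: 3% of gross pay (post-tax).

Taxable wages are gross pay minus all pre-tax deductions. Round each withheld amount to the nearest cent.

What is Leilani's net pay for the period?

$1,175.04

Healthcare FSA: $31.10
Health savings account contribution: $25.40
Pre-tax total = $31.10 + $25.40 = $56.50
Taxable wages = $1,530.42 − $56.50 = $1,473.92
City income tax: $1,473.92 × 0.04 = $58.96
State withholding: $1,473.92 × 0.0739 = $108.92
Social Security (OASDI): $1,530.42 × 0.0476 = $72.85
State unemployment insurance (employee share): $1,530.42 × 0.008 = $12.24
Garnishment: $1,530.42 × 0.03 = $45.91
Total deductions = $31.10 + $25.40 + $58.96 + $108.92 + $72.85 + $12.24 + $45.91 = $355.38
Net pay = $1,530.42 − $355.38 = $1,175.04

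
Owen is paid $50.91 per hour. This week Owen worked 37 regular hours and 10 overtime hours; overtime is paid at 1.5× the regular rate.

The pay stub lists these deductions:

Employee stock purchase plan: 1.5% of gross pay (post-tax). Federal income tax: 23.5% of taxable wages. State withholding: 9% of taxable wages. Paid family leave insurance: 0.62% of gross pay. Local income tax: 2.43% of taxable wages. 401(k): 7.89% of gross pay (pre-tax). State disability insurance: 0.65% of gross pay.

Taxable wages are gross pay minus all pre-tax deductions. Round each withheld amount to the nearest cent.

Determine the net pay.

$1,513.37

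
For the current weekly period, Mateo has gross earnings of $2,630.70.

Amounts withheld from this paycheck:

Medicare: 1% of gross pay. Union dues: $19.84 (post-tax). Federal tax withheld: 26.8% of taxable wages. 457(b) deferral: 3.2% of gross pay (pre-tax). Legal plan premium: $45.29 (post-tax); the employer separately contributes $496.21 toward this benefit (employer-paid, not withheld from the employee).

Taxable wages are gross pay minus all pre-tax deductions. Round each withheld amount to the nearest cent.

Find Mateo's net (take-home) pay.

457(b) deferral: $2,630.70 × 0.032 = $84.18
Taxable wages = $2,630.70 − $84.18 = $2,546.52
Federal tax withheld: $2,546.52 × 0.268 = $682.47
Medicare: $2,630.70 × 0.01 = $26.31
Union dues: $19.84
Legal plan premium: $45.29
(Employer's $496.21 toward legal plan premium is not withheld from the employee.)
Total deductions = $84.18 + $682.47 + $26.31 + $19.84 + $45.29 = $858.09
Net pay = $2,630.70 − $858.09 = $1,772.61

$1,772.61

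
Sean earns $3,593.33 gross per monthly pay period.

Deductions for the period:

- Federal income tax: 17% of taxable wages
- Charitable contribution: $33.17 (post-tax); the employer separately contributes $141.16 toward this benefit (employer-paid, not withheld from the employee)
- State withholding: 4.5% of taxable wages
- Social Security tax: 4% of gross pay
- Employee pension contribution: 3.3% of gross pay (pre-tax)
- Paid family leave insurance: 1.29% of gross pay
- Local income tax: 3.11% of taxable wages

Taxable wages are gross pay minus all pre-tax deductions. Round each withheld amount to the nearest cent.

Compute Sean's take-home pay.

$2,396.37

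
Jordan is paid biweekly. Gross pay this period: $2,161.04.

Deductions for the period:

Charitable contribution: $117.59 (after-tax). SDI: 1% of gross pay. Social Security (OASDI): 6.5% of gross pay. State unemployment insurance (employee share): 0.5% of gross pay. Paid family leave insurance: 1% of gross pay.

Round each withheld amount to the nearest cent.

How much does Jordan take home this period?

$1,848.95

State unemployment insurance (employee share): $2,161.04 × 0.005 = $10.81
SDI: $2,161.04 × 0.01 = $21.61
Social Security (OASDI): $2,161.04 × 0.065 = $140.47
Paid family leave insurance: $2,161.04 × 0.01 = $21.61
Charitable contribution: $117.59
Total deductions = $10.81 + $21.61 + $140.47 + $21.61 + $117.59 = $312.09
Net pay = $2,161.04 − $312.09 = $1,848.95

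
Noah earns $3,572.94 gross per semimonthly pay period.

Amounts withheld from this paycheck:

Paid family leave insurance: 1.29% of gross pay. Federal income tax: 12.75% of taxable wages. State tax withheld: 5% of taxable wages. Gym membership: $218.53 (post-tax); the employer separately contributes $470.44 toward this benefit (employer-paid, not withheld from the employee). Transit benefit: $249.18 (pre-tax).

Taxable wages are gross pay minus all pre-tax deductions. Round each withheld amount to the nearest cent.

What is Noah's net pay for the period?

$2,469.17

Transit benefit: $249.18
Taxable wages = $3,572.94 − $249.18 = $3,323.76
Federal income tax: $3,323.76 × 0.1275 = $423.78
State tax withheld: $3,323.76 × 0.05 = $166.19
Paid family leave insurance: $3,572.94 × 0.0129 = $46.09
Gym membership: $218.53
(Employer's $470.44 toward gym membership is not withheld from the employee.)
Total deductions = $249.18 + $423.78 + $166.19 + $46.09 + $218.53 = $1,103.77
Net pay = $3,572.94 − $1,103.77 = $2,469.17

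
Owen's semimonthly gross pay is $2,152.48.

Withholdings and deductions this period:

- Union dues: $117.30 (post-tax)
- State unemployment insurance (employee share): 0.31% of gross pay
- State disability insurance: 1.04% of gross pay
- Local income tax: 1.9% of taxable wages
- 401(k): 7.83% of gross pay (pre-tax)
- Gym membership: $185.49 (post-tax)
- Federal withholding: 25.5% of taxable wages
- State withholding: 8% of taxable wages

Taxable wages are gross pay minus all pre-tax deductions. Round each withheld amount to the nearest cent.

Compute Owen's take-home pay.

$949.78

401(k): $2,152.48 × 0.0783 = $168.54
Taxable wages = $2,152.48 − $168.54 = $1,983.94
Local income tax: $1,983.94 × 0.019 = $37.69
Federal withholding: $1,983.94 × 0.255 = $505.90
State withholding: $1,983.94 × 0.08 = $158.72
State disability insurance: $2,152.48 × 0.0104 = $22.39
State unemployment insurance (employee share): $2,152.48 × 0.0031 = $6.67
Gym membership: $185.49
Union dues: $117.30
Total deductions = $168.54 + $37.69 + $505.90 + $158.72 + $22.39 + $6.67 + $185.49 + $117.30 = $1,202.70
Net pay = $2,152.48 − $1,202.70 = $949.78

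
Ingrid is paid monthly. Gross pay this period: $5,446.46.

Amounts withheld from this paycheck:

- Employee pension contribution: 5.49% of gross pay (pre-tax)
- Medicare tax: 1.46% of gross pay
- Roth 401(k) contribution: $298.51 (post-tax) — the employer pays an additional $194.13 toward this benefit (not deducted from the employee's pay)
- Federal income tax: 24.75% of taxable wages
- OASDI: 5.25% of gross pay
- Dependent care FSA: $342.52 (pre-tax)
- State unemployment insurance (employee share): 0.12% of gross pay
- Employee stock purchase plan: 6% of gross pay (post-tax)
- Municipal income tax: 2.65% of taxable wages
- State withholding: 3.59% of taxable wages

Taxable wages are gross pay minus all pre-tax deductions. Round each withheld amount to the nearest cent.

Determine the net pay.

Employee pension contribution: $5,446.46 × 0.0549 = $299.01
Dependent care FSA: $342.52
Pre-tax total = $299.01 + $342.52 = $641.53
Taxable wages = $5,446.46 − $641.53 = $4,804.93
State withholding: $4,804.93 × 0.0359 = $172.50
Federal income tax: $4,804.93 × 0.2475 = $1,189.22
Municipal income tax: $4,804.93 × 0.0265 = $127.33
State unemployment insurance (employee share): $5,446.46 × 0.0012 = $6.54
Medicare tax: $5,446.46 × 0.0146 = $79.52
OASDI: $5,446.46 × 0.0525 = $285.94
Employee stock purchase plan: $5,446.46 × 0.06 = $326.79
Roth 401(k) contribution: $298.51
(Employer's $194.13 toward Roth 401(k) contribution is not withheld from the employee.)
Total deductions = $299.01 + $342.52 + $172.50 + $1,189.22 + $127.33 + $6.54 + $79.52 + $285.94 + $326.79 + $298.51 = $3,127.88
Net pay = $5,446.46 − $3,127.88 = $2,318.58

$2,318.58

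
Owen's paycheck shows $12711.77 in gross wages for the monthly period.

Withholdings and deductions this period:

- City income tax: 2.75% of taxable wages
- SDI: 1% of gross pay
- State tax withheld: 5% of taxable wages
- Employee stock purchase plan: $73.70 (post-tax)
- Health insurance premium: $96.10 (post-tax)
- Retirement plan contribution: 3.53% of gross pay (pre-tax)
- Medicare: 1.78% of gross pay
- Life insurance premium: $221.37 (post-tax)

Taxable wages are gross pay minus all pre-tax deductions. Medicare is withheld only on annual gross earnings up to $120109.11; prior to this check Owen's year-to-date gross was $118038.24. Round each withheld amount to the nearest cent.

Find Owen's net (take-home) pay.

$10757.51

Retirement plan contribution: $12711.77 × 0.0353 = $448.73
Taxable wages = $12711.77 − $448.73 = $12263.04
State tax withheld: $12263.04 × 0.05 = $613.15
City income tax: $12263.04 × 0.0275 = $337.23
Medicare: only $120109.11 − $118038.24 = $2070.87 of this check is subject → $2070.87 × 0.0178 = $36.86
SDI: $12711.77 × 0.01 = $127.12
Employee stock purchase plan: $73.70
Life insurance premium: $221.37
Health insurance premium: $96.10
Total deductions = $448.73 + $613.15 + $337.23 + $36.86 + $127.12 + $73.70 + $221.37 + $96.10 = $1954.26
Net pay = $12711.77 − $1954.26 = $10757.51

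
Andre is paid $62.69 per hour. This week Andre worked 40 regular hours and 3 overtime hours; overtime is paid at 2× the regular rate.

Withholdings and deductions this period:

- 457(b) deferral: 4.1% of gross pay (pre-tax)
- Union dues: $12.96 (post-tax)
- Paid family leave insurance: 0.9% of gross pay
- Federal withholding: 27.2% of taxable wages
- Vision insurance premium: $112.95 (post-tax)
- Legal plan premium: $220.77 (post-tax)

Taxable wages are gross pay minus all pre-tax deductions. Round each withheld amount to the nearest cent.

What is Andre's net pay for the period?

Regular pay: 40 × $62.69 = $2507.60
Overtime pay: 3 × $62.69 × 2 = $376.14
Gross pay = $2507.60 + $376.14 = $2883.74
457(b) deferral: $2883.74 × 0.041 = $118.23
Taxable wages = $2883.74 − $118.23 = $2765.51
Federal withholding: $2765.51 × 0.272 = $752.22
Paid family leave insurance: $2883.74 × 0.009 = $25.95
Legal plan premium: $220.77
Union dues: $12.96
Vision insurance premium: $112.95
Total deductions = $118.23 + $752.22 + $25.95 + $220.77 + $12.96 + $112.95 = $1243.08
Net pay = $2883.74 − $1243.08 = $1640.66

$1640.66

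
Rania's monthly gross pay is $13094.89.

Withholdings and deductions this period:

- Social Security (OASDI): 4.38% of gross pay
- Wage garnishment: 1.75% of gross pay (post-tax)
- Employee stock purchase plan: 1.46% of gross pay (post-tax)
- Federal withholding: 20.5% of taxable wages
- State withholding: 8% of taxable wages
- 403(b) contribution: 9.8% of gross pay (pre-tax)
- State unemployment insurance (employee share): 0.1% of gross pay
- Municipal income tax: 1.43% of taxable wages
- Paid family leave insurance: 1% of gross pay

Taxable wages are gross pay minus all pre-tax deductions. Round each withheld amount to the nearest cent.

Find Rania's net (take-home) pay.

403(b) contribution: $13094.89 × 0.098 = $1283.30
Taxable wages = $13094.89 − $1283.30 = $11811.59
Federal withholding: $11811.59 × 0.205 = $2421.38
Municipal income tax: $11811.59 × 0.0143 = $168.91
State withholding: $11811.59 × 0.08 = $944.93
State unemployment insurance (employee share): $13094.89 × 0.001 = $13.09
Social Security (OASDI): $13094.89 × 0.0438 = $573.56
Paid family leave insurance: $13094.89 × 0.01 = $130.95
Employee stock purchase plan: $13094.89 × 0.0146 = $191.19
Wage garnishment: $13094.89 × 0.0175 = $229.16
Total deductions = $1283.30 + $2421.38 + $168.91 + $944.93 + $13.09 + $573.56 + $130.95 + $191.19 + $229.16 = $5956.47
Net pay = $13094.89 − $5956.47 = $7138.42

$7138.42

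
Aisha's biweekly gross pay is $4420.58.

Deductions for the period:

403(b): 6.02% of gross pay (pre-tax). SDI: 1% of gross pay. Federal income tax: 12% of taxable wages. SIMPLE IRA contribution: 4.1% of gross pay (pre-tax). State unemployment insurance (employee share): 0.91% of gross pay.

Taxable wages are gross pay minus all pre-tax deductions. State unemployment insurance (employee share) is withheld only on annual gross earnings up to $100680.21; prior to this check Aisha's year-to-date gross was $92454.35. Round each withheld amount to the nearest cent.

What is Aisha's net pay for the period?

403(b): $4420.58 × 0.0602 = $266.12
SIMPLE IRA contribution: $4420.58 × 0.041 = $181.24
Pre-tax total = $266.12 + $181.24 = $447.36
Taxable wages = $4420.58 − $447.36 = $3973.22
Federal income tax: $3973.22 × 0.12 = $476.79
SDI: $4420.58 × 0.01 = $44.21
State unemployment insurance (employee share): cap not yet reached, full $4420.58 is subject → $4420.58 × 0.0091 = $40.23
Total deductions = $266.12 + $181.24 + $476.79 + $44.21 + $40.23 = $1008.59
Net pay = $4420.58 − $1008.59 = $3411.99

$3411.99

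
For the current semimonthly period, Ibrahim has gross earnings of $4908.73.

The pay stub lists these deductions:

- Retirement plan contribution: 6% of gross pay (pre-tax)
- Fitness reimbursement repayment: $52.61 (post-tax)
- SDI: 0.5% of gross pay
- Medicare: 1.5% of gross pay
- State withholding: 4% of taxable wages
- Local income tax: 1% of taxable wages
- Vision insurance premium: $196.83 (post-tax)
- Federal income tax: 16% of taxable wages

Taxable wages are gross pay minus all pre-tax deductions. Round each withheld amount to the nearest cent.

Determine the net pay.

Retirement plan contribution: $4908.73 × 0.06 = $294.52
Taxable wages = $4908.73 − $294.52 = $4614.21
Local income tax: $4614.21 × 0.01 = $46.14
Federal income tax: $4614.21 × 0.16 = $738.27
State withholding: $4614.21 × 0.04 = $184.57
Medicare: $4908.73 × 0.015 = $73.63
SDI: $4908.73 × 0.005 = $24.54
Vision insurance premium: $196.83
Fitness reimbursement repayment: $52.61
Total deductions = $294.52 + $46.14 + $738.27 + $184.57 + $73.63 + $24.54 + $196.83 + $52.61 = $1611.11
Net pay = $4908.73 − $1611.11 = $3297.62

$3297.62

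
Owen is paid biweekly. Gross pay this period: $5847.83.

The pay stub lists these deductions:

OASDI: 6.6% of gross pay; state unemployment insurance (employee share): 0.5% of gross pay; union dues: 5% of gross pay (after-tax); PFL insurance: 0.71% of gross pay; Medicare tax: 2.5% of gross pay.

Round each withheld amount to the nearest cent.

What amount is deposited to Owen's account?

$4952.52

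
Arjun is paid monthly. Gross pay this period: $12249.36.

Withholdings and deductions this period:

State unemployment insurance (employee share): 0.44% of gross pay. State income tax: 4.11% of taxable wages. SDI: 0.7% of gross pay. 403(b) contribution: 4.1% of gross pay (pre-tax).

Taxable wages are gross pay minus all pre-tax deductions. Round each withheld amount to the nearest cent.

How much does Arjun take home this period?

$11124.68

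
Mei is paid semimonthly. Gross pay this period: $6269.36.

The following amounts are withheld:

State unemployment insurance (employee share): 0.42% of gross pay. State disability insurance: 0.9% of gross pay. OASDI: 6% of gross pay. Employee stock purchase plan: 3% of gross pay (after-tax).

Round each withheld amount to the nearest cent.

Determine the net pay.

State unemployment insurance (employee share): $6269.36 × 0.0042 = $26.33
OASDI: $6269.36 × 0.06 = $376.16
State disability insurance: $6269.36 × 0.009 = $56.42
Employee stock purchase plan: $6269.36 × 0.03 = $188.08
Total deductions = $26.33 + $376.16 + $56.42 + $188.08 = $646.99
Net pay = $6269.36 − $646.99 = $5622.37

$5622.37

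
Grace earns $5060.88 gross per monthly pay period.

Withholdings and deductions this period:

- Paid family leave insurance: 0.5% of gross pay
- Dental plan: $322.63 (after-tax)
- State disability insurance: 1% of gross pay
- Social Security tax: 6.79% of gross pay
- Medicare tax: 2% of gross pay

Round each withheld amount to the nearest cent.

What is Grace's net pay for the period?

$4217.49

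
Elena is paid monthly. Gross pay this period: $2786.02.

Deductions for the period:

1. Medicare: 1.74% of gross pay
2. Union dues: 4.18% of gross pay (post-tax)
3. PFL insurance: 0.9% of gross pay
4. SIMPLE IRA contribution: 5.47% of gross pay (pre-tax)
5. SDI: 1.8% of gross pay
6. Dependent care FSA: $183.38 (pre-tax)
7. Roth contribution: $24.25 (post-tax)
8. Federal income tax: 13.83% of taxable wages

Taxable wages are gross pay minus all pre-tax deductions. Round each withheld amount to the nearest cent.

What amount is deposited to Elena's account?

SIMPLE IRA contribution: $2786.02 × 0.0547 = $152.40
Dependent care FSA: $183.38
Pre-tax total = $152.40 + $183.38 = $335.78
Taxable wages = $2786.02 − $335.78 = $2450.24
Federal income tax: $2450.24 × 0.1383 = $338.87
PFL insurance: $2786.02 × 0.009 = $25.07
SDI: $2786.02 × 0.018 = $50.15
Medicare: $2786.02 × 0.0174 = $48.48
Union dues: $2786.02 × 0.0418 = $116.46
Roth contribution: $24.25
Total deductions = $152.40 + $183.38 + $338.87 + $25.07 + $50.15 + $48.48 + $116.46 + $24.25 = $939.06
Net pay = $2786.02 − $939.06 = $1846.96

$1846.96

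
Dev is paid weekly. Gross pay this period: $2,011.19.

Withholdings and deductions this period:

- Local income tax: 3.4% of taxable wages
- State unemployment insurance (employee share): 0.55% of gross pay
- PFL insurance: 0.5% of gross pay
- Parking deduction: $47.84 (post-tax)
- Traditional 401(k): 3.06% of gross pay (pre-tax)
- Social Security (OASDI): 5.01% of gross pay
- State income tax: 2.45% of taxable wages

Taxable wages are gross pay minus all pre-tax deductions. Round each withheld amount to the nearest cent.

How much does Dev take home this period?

$1,665.87

Traditional 401(k): $2,011.19 × 0.0306 = $61.54
Taxable wages = $2,011.19 − $61.54 = $1,949.65
State income tax: $1,949.65 × 0.0245 = $47.77
Local income tax: $1,949.65 × 0.034 = $66.29
State unemployment insurance (employee share): $2,011.19 × 0.0055 = $11.06
Social Security (OASDI): $2,011.19 × 0.0501 = $100.76
PFL insurance: $2,011.19 × 0.005 = $10.06
Parking deduction: $47.84
Total deductions = $61.54 + $47.77 + $66.29 + $11.06 + $100.76 + $10.06 + $47.84 = $345.32
Net pay = $2,011.19 − $345.32 = $1,665.87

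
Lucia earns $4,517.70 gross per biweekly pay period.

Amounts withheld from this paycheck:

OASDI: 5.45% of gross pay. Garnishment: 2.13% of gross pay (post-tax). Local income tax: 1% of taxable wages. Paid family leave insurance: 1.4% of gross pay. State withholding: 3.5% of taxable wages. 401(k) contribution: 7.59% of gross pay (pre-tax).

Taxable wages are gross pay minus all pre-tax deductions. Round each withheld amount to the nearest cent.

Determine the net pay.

$3,581.25

401(k) contribution: $4,517.70 × 0.0759 = $342.89
Taxable wages = $4,517.70 − $342.89 = $4,174.81
State withholding: $4,174.81 × 0.035 = $146.12
Local income tax: $4,174.81 × 0.01 = $41.75
OASDI: $4,517.70 × 0.0545 = $246.21
Paid family leave insurance: $4,517.70 × 0.014 = $63.25
Garnishment: $4,517.70 × 0.0213 = $96.23
Total deductions = $342.89 + $146.12 + $41.75 + $246.21 + $63.25 + $96.23 = $936.45
Net pay = $4,517.70 − $936.45 = $3,581.25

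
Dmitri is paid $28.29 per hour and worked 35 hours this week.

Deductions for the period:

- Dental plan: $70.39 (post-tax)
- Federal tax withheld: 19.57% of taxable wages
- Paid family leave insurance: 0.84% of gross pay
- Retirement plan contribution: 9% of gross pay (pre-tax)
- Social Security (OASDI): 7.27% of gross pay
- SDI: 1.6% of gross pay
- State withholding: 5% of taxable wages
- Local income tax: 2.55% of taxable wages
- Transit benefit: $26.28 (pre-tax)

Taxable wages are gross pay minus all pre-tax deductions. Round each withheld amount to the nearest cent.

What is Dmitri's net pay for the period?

Gross pay: 35 × $28.29 = $990.15
Retirement plan contribution: $990.15 × 0.09 = $89.11
Transit benefit: $26.28
Pre-tax total = $89.11 + $26.28 = $115.39
Taxable wages = $990.15 − $115.39 = $874.76
State withholding: $874.76 × 0.05 = $43.74
Local income tax: $874.76 × 0.0255 = $22.31
Federal tax withheld: $874.76 × 0.1957 = $171.19
Social Security (OASDI): $990.15 × 0.0727 = $71.98
Paid family leave insurance: $990.15 × 0.0084 = $8.32
SDI: $990.15 × 0.016 = $15.84
Dental plan: $70.39
Total deductions = $89.11 + $26.28 + $43.74 + $22.31 + $171.19 + $71.98 + $8.32 + $15.84 + $70.39 = $519.16
Net pay = $990.15 − $519.16 = $470.99

$470.99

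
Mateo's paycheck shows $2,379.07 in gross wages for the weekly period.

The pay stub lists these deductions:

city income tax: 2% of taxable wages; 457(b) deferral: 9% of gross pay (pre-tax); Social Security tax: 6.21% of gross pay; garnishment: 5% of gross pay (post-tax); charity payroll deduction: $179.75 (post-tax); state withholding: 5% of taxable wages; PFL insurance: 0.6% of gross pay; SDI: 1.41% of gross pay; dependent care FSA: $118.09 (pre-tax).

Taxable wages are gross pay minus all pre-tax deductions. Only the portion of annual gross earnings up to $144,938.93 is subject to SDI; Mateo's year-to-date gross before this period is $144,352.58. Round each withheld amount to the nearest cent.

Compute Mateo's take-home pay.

Dependent care FSA: $118.09
457(b) deferral: $2,379.07 × 0.09 = $214.12
Pre-tax total = $118.09 + $214.12 = $332.21
Taxable wages = $2,379.07 − $332.21 = $2,046.86
State withholding: $2,046.86 × 0.05 = $102.34
City income tax: $2,046.86 × 0.02 = $40.94
SDI: only $144,938.93 − $144,352.58 = $586.35 of this check is subject → $586.35 × 0.0141 = $8.27
PFL insurance: $2,379.07 × 0.006 = $14.27
Social Security tax: $2,379.07 × 0.0621 = $147.74
Charity payroll deduction: $179.75
Garnishment: $2,379.07 × 0.05 = $118.95
Total deductions = $118.09 + $214.12 + $102.34 + $40.94 + $8.27 + $14.27 + $147.74 + $179.75 + $118.95 = $944.47
Net pay = $2,379.07 − $944.47 = $1,434.60

$1,434.60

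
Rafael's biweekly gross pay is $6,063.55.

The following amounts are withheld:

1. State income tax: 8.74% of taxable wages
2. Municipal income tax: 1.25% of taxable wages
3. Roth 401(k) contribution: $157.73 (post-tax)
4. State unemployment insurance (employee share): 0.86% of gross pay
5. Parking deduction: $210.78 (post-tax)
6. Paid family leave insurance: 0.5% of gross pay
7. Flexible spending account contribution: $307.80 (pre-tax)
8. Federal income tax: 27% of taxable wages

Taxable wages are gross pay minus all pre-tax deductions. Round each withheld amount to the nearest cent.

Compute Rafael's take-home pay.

$3,175.72

Flexible spending account contribution: $307.80
Taxable wages = $6,063.55 − $307.80 = $5,755.75
Federal income tax: $5,755.75 × 0.27 = $1,554.05
State income tax: $5,755.75 × 0.0874 = $503.05
Municipal income tax: $5,755.75 × 0.0125 = $71.95
Paid family leave insurance: $6,063.55 × 0.005 = $30.32
State unemployment insurance (employee share): $6,063.55 × 0.0086 = $52.15
Parking deduction: $210.78
Roth 401(k) contribution: $157.73
Total deductions = $307.80 + $1,554.05 + $503.05 + $71.95 + $30.32 + $52.15 + $210.78 + $157.73 = $2,887.83
Net pay = $6,063.55 − $2,887.83 = $3,175.72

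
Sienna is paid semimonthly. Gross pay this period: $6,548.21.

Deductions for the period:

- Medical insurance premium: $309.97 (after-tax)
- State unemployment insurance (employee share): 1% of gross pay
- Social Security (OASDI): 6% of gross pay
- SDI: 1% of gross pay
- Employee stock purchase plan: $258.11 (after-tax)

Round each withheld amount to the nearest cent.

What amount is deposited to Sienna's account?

$5,456.28

State unemployment insurance (employee share): $6,548.21 × 0.01 = $65.48
SDI: $6,548.21 × 0.01 = $65.48
Social Security (OASDI): $6,548.21 × 0.06 = $392.89
Employee stock purchase plan: $258.11
Medical insurance premium: $309.97
Total deductions = $65.48 + $65.48 + $392.89 + $258.11 + $309.97 = $1,091.93
Net pay = $6,548.21 − $1,091.93 = $5,456.28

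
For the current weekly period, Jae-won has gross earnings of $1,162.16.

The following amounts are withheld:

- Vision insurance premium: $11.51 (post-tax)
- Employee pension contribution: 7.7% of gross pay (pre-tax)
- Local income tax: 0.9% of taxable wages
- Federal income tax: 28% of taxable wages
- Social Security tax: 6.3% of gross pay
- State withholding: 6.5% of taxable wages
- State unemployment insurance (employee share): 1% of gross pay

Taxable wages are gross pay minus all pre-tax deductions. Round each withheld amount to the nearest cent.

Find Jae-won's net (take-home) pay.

Employee pension contribution: $1,162.16 × 0.077 = $89.49
Taxable wages = $1,162.16 − $89.49 = $1,072.67
Local income tax: $1,072.67 × 0.009 = $9.65
Federal income tax: $1,072.67 × 0.28 = $300.35
State withholding: $1,072.67 × 0.065 = $69.72
Social Security tax: $1,162.16 × 0.063 = $73.22
State unemployment insurance (employee share): $1,162.16 × 0.01 = $11.62
Vision insurance premium: $11.51
Total deductions = $89.49 + $9.65 + $300.35 + $69.72 + $73.22 + $11.62 + $11.51 = $565.56
Net pay = $1,162.16 − $565.56 = $596.60

$596.60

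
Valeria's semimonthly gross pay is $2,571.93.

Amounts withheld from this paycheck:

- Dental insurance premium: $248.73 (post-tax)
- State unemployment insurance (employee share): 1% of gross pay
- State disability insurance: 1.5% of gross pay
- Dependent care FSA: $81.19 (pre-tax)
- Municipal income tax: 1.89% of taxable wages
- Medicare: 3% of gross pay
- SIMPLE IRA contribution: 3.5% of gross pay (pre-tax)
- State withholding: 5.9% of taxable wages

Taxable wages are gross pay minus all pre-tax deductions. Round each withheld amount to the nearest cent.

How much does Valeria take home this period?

$1,823.52

SIMPLE IRA contribution: $2,571.93 × 0.035 = $90.02
Dependent care FSA: $81.19
Pre-tax total = $90.02 + $81.19 = $171.21
Taxable wages = $2,571.93 − $171.21 = $2,400.72
State withholding: $2,400.72 × 0.059 = $141.64
Municipal income tax: $2,400.72 × 0.0189 = $45.37
State unemployment insurance (employee share): $2,571.93 × 0.01 = $25.72
State disability insurance: $2,571.93 × 0.015 = $38.58
Medicare: $2,571.93 × 0.03 = $77.16
Dental insurance premium: $248.73
Total deductions = $90.02 + $81.19 + $141.64 + $45.37 + $25.72 + $38.58 + $77.16 + $248.73 = $748.41
Net pay = $2,571.93 − $748.41 = $1,823.52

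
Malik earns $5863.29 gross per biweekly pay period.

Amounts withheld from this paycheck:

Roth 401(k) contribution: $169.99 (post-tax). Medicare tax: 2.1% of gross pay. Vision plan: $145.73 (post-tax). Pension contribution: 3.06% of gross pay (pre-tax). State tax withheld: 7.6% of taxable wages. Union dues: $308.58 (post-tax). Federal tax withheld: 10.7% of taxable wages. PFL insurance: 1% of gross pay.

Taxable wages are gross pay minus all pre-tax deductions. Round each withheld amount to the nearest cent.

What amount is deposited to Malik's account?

Pension contribution: $5863.29 × 0.0306 = $179.42
Taxable wages = $5863.29 − $179.42 = $5683.87
Federal tax withheld: $5683.87 × 0.107 = $608.17
State tax withheld: $5683.87 × 0.076 = $431.97
PFL insurance: $5863.29 × 0.01 = $58.63
Medicare tax: $5863.29 × 0.021 = $123.13
Vision plan: $145.73
Union dues: $308.58
Roth 401(k) contribution: $169.99
Total deductions = $179.42 + $608.17 + $431.97 + $58.63 + $123.13 + $145.73 + $308.58 + $169.99 = $2025.62
Net pay = $5863.29 − $2025.62 = $3837.67

$3837.67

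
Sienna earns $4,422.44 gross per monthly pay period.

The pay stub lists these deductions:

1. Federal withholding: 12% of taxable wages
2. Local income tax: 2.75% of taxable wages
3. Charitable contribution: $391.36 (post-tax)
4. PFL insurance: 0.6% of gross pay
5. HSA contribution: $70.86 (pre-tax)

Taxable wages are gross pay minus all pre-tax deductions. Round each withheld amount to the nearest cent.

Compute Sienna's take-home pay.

$3,291.83

HSA contribution: $70.86
Taxable wages = $4,422.44 − $70.86 = $4,351.58
Local income tax: $4,351.58 × 0.0275 = $119.67
Federal withholding: $4,351.58 × 0.12 = $522.19
PFL insurance: $4,422.44 × 0.006 = $26.53
Charitable contribution: $391.36
Total deductions = $70.86 + $119.67 + $522.19 + $26.53 + $391.36 = $1,130.61
Net pay = $4,422.44 − $1,130.61 = $3,291.83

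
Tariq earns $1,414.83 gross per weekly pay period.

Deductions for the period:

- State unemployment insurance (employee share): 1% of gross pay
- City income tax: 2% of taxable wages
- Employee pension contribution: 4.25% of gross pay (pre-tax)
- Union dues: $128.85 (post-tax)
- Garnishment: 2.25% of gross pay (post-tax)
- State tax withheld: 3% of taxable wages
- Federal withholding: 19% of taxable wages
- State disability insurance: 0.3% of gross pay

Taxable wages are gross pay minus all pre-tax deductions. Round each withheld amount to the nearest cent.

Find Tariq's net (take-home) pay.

$850.51

Employee pension contribution: $1,414.83 × 0.0425 = $60.13
Taxable wages = $1,414.83 − $60.13 = $1,354.70
City income tax: $1,354.70 × 0.02 = $27.09
Federal withholding: $1,354.70 × 0.19 = $257.39
State tax withheld: $1,354.70 × 0.03 = $40.64
State unemployment insurance (employee share): $1,414.83 × 0.01 = $14.15
State disability insurance: $1,414.83 × 0.003 = $4.24
Union dues: $128.85
Garnishment: $1,414.83 × 0.0225 = $31.83
Total deductions = $60.13 + $27.09 + $257.39 + $40.64 + $14.15 + $4.24 + $128.85 + $31.83 = $564.32
Net pay = $1,414.83 − $564.32 = $850.51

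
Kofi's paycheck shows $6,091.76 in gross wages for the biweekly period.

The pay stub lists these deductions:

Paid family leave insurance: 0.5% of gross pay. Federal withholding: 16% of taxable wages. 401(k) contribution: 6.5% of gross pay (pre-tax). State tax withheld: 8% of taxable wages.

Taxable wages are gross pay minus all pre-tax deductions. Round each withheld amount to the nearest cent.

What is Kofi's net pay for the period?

$4,298.35

401(k) contribution: $6,091.76 × 0.065 = $395.96
Taxable wages = $6,091.76 − $395.96 = $5,695.80
Federal withholding: $5,695.80 × 0.16 = $911.33
State tax withheld: $5,695.80 × 0.08 = $455.66
Paid family leave insurance: $6,091.76 × 0.005 = $30.46
Total deductions = $395.96 + $911.33 + $455.66 + $30.46 = $1,793.41
Net pay = $6,091.76 − $1,793.41 = $4,298.35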